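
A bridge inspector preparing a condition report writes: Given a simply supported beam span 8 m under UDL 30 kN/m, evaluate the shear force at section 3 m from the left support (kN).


R_A = w * L / 2 = 30 * 8 / 2 = 120.0 kN
V(x) = R_A - w * x = 120.0 - 30 * 3
= 30.0 kN

30.0 kN


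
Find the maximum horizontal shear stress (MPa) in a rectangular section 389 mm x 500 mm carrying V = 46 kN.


A = b * h = 389 * 500 = 194500 mm^2
V = 46 kN = 46000.0 N
tau_max = 1.5 * V / A = 1.5 * 46000.0 / 194500
= 0.3548 MPa

0.3548 MPa


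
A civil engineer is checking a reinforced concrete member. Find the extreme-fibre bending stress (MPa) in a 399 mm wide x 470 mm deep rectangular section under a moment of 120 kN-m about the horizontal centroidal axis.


I = b * h^3 / 12 = 399 * 470^3 / 12 = 3452114750.0 mm^4
y = h / 2 = 470 / 2 = 235.0 mm
M = 120 kN-m = 120000000.0 N-mm
sigma = M * y / I = 120000000.0 * 235.0 / 3452114750.0
= 8.17 MPa

8.17 MPa


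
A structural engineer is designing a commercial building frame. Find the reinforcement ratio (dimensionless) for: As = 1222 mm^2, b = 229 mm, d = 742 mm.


rho = As / (b * d)
= 1222 / (229 * 742)
= 1222 / 169918
= 0.007192 (dimensionless)

0.007192 (dimensionless)


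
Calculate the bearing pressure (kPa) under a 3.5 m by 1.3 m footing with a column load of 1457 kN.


A = 3.5 * 1.3 = 4.55 m^2
q = P / A = 1457 / 4.55
= 320.2198 kPa

320.2198 kPa


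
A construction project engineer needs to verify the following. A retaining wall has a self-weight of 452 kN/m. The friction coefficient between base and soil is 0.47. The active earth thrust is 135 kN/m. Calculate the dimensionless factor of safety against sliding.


Resisting force = mu * W = 0.47 * 452 = 212.44 kN/m
FOS = Resisting / Driving = 212.44 / 135
= 1.5736 (dimensionless)

1.5736 (dimensionless)


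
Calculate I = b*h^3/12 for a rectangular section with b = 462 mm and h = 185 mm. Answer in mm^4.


I = b * h^3 / 12
= 462 * 185^3 / 12
= 462 * 6331625 / 12
= 243767562.5 mm^4

243767562.5 mm^4


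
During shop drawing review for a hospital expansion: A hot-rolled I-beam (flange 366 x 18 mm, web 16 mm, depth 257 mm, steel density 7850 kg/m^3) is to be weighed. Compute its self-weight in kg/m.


A_flanges = 2 * 366 * 18 = 13176 mm^2
A_web = (257 - 2 * 18) * 16 = 3536 mm^2
A_total = 13176 + 3536 = 16712 mm^2 = 0.016712 m^2
Weight = rho * A = 7850 * 0.016712 = 131.1892 kg/m

131.1892 kg/m


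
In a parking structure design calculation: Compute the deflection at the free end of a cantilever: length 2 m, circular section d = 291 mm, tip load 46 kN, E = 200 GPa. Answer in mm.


I = pi * d^4 / 64 = pi * 291^4 / 64 = 351999344.44 mm^4
L = 2000.0 mm, P = 46000.0 N, E = 200000.0 MPa
delta = P * L^3 / (3 * E * I)
= 46000.0 * 2000.0^3 / (3 * 200000.0 * 351999344.44)
= 1.7424 mm

1.7424 mm


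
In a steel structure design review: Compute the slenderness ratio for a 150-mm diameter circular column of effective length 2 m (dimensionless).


Radius of gyration r = d / 4 = 150 / 4 = 37.5 mm
L_eff = 2000.0 mm
Slenderness ratio = L / r = 2000.0 / 37.5 = 53.33 (dimensionless)

53.33 (dimensionless)


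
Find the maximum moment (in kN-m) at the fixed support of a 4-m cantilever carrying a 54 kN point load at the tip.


For a cantilever with a point load at the free end:
M_max = P * L = 54 * 4 = 216 kN-m

216 kN-m


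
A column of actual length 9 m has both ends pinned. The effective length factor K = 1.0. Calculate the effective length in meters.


L_eff = K * L
= 1.0 * 9
= 9.0 m

9.0 m


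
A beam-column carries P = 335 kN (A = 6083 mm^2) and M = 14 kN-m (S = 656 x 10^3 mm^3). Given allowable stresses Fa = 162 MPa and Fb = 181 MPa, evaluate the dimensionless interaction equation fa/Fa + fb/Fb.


f_a = P / A = 335000.0 / 6083 = 55.0715 MPa
f_b = M / S = 14000000.0 / 656000.0 = 21.3415 MPa
Ratio = f_a / Fa + f_b / Fb
= 55.0715 / 162 + 21.3415 / 181
= 0.4579 (dimensionless)

0.4579 (dimensionless)


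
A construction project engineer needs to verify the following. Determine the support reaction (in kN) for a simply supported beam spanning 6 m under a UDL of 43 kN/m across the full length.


Total load = w * L = 43 * 6 = 258 kN
By symmetry, each reaction R = total / 2 = 258 / 2 = 129.0 kN

129.0 kN


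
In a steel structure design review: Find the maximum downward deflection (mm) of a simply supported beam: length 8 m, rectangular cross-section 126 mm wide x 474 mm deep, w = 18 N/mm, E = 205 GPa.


I = 126 * 474^3 / 12 = 1118212452.0 mm^4
L = 8000.0 mm, w = 18 N/mm, E = 205000.0 MPa
delta = 5 * w * L^4 / (384 * E * I)
= 5 * 18 * 8000.0^4 / (384 * 205000.0 * 1118212452.0)
= 4.1879 mm

4.1879 mm


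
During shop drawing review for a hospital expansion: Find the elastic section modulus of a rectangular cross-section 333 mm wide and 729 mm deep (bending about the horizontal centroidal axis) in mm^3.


S = b * h^2 / 6
= 333 * 729^2 / 6
= 333 * 531441 / 6
= 29494975.5 mm^3

29494975.5 mm^3


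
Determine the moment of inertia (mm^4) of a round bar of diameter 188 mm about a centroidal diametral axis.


r = d / 2 = 188 / 2 = 94.0 mm
I = pi * r^4 / 4 = pi * 94.0^4 / 4
= 61319879.93 mm^4

61319879.93 mm^4


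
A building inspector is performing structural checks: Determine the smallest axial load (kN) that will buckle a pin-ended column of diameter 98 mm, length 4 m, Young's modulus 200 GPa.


I = pi * d^4 / 64 = 4527664.12 mm^4
L = 4000.0 mm
P_cr = pi^2 * E * I / L^2
= 9.8696 * 200000.0 * 4527664.12 / 4000.0^2
= 558578.17 N = 558.5782 kN

558.5782 kN


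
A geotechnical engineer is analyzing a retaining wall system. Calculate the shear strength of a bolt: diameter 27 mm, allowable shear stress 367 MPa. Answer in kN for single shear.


A = pi * d^2 / 4 = pi * 27^2 / 4 = 572.5553 mm^2
V = f_v * A / 1000 = 367 * 572.5553 / 1000
= 210.1278 kN

210.1278 kN


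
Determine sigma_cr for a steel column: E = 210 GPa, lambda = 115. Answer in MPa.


sigma_cr = pi^2 * E / lambda^2
= 9.8696 * 210000.0 / 115^2
= 9.8696 * 210000.0 / 13225
= 156.7196 MPa

156.7196 MPa


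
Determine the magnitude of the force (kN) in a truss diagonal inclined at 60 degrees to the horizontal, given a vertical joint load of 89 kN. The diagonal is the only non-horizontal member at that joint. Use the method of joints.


At the joint, only the diagonal has a vertical component, so vertical equilibrium gives:
F * sin(60) = 89
F = 89 / sin(60)
= 89 / 0.866025
= 102.77 kN

102.77 kN


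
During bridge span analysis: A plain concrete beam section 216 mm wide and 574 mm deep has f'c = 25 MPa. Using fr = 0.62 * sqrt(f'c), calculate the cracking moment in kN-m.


fr = 0.62 * sqrt(25) = 0.62 * 5.0 = 3.1 MPa
I = 216 * 574^3 / 12 = 3404146032.0 mm^4
y_t = 287.0 mm
M_cr = fr * I / y_t = 3.1 * 3404146032.0 / 287.0 N-mm
= 36.7695 kN-m

36.7695 kN-m


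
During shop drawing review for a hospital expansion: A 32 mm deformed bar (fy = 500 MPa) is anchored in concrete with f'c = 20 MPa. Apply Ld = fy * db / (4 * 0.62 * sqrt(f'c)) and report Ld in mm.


Ld = (fy * db) / (4 * 0.62 * sqrt(f'c))
= (500 * 32) / (4 * 0.62 * sqrt(20))
= 16000 / 11.0909
= 1442.62 mm

1442.62 mm


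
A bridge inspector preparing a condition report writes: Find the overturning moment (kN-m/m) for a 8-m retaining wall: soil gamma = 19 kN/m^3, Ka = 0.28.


Pa = 0.5 * Ka * gamma * H^2
= 0.5 * 0.28 * 19 * 8^2
= 170.24 kN/m
Arm = H / 3 = 8 / 3 = 2.6667 m
Mo = Pa * arm = Pa * H / 3 = 170.24 * 8 / 3 = 453.9733 kN-m/m

453.9733 kN-m/m


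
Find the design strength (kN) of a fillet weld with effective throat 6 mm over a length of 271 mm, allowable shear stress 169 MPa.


Strength = throat * length * allowable stress
= 6 * 271 * 169 N
= 274794 N
= 274.79 kN

274.79 kN


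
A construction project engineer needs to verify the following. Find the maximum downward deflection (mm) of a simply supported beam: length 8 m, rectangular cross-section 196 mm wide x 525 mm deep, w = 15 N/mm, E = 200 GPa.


I = 196 * 525^3 / 12 = 2363484375.0 mm^4
L = 8000.0 mm, w = 15 N/mm, E = 200000.0 MPa
delta = 5 * w * L^4 / (384 * E * I)
= 5 * 15 * 8000.0^4 / (384 * 200000.0 * 2363484375.0)
= 1.6924 mm

1.6924 mm


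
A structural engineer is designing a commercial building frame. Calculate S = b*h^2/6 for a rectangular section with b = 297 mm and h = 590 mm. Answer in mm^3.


S = b * h^2 / 6
= 297 * 590^2 / 6
= 297 * 348100 / 6
= 17230950.0 mm^3

17230950.0 mm^3


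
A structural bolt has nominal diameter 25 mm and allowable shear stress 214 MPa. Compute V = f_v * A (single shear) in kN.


A = pi * d^2 / 4 = pi * 25^2 / 4 = 490.8739 mm^2
V = f_v * A / 1000 = 214 * 490.8739 / 1000
= 105.047 kN

105.047 kN


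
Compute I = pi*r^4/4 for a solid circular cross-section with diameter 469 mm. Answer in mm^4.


r = d / 2 = 469 / 2 = 234.5 mm
I = pi * r^4 / 4 = pi * 234.5^4 / 4
= 2374987179.41 mm^4

2374987179.41 mm^4


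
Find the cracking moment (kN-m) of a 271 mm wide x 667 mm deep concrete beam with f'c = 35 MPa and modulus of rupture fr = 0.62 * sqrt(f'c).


fr = 0.62 * sqrt(35) = 0.62 * 5.9161 = 3.668 MPa
I = 271 * 667^3 / 12 = 6701400081.08 mm^4
y_t = 333.5 mm
M_cr = fr * I / y_t = 3.668 * 6701400081.08 / 333.5 N-mm
= 73.7047 kN-m

73.7047 kN-m


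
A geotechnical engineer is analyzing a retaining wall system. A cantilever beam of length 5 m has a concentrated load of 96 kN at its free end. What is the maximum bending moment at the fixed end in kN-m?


For a cantilever with a point load at the free end:
M_max = P * L = 96 * 5 = 480 kN-m

480 kN-m


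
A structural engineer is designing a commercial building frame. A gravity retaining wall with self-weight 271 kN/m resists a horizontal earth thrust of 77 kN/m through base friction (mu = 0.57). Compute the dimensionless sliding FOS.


Resisting force = mu * W = 0.57 * 271 = 154.47 kN/m
FOS = Resisting / Driving = 154.47 / 77
= 2.0061 (dimensionless)

2.0061 (dimensionless)


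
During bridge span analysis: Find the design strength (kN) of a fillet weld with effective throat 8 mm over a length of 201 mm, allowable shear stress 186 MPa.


Strength = throat * length * allowable stress
= 8 * 201 * 186 N
= 299088 N
= 299.09 kN

299.09 kN


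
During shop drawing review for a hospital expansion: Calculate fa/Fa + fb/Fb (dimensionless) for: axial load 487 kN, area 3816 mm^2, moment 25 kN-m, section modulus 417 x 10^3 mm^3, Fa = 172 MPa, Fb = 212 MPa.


f_a = P / A = 487000.0 / 3816 = 127.6205 MPa
f_b = M / S = 25000000.0 / 417000.0 = 59.952 MPa
Ratio = f_a / Fa + f_b / Fb
= 127.6205 / 172 + 59.952 / 212
= 1.0248 (dimensionless)

1.0248 (dimensionless)


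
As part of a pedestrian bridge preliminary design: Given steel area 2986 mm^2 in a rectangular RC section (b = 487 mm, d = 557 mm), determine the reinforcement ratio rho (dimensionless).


rho = As / (b * d)
= 2986 / (487 * 557)
= 2986 / 271259
= 0.011008 (dimensionless)

0.011008 (dimensionless)


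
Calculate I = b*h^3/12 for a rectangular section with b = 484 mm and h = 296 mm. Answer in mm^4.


I = b * h^3 / 12
= 484 * 296^3 / 12
= 484 * 25934336 / 12
= 1046018218.67 mm^4

1046018218.67 mm^4


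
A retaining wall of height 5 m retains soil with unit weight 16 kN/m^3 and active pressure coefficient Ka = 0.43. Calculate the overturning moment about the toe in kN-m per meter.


Pa = 0.5 * Ka * gamma * H^2
= 0.5 * 0.43 * 16 * 5^2
= 86.0 kN/m
Arm = H / 3 = 5 / 3 = 1.6667 m
Mo = Pa * arm = Pa * H / 3 = 86.0 * 5 / 3 = 143.3333 kN-m/m

143.3333 kN-m/m


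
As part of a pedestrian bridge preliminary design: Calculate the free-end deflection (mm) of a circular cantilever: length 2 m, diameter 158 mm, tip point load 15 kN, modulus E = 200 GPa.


I = pi * d^4 / 64 = pi * 158^4 / 64 = 30591322.08 mm^4
L = 2000.0 mm, P = 15000.0 N, E = 200000.0 MPa
delta = P * L^3 / (3 * E * I)
= 15000.0 * 2000.0^3 / (3 * 200000.0 * 30591322.08)
= 6.5378 mm

6.5378 mm


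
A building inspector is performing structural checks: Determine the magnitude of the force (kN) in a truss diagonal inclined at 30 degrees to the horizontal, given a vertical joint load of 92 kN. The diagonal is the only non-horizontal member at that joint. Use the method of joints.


At the joint, only the diagonal has a vertical component, so vertical equilibrium gives:
F * sin(30) = 92
F = 92 / sin(30)
= 92 / 0.5
= 184.0 kN

184.0 kN


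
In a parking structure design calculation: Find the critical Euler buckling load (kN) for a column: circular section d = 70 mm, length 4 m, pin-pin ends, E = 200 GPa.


I = pi * d^4 / 64 = 1178588.12 mm^4
L = 4000.0 mm
P_cr = pi^2 * E * I / L^2
= 9.8696 * 200000.0 * 1178588.12 / 4000.0^2
= 145402.48 N = 145.4025 kN

145.4025 kN


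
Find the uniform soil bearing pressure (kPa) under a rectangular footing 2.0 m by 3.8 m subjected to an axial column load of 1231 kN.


A = 2.0 * 3.8 = 7.6 m^2
q = P / A = 1231 / 7.6
= 161.9737 kPa

161.9737 kPa


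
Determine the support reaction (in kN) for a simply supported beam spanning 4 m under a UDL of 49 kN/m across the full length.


Total load = w * L = 49 * 4 = 196 kN
By symmetry, each reaction R = total / 2 = 196 / 2 = 98.0 kN

98.0 kN


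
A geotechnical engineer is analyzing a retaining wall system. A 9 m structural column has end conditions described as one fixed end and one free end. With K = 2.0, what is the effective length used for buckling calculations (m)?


L_eff = K * L
= 2.0 * 9
= 18.0 m

18.0 m


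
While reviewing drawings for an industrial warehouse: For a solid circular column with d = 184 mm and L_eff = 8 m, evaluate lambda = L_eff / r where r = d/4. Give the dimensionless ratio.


Radius of gyration r = d / 4 = 184 / 4 = 46.0 mm
L_eff = 8000.0 mm
Slenderness ratio = L / r = 8000.0 / 46.0 = 173.91 (dimensionless)

173.91 (dimensionless)


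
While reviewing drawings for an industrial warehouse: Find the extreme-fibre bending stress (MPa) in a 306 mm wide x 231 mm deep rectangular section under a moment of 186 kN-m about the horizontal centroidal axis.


I = b * h^3 / 12 = 306 * 231^3 / 12 = 314322970.5 mm^4
y = h / 2 = 231 / 2 = 115.5 mm
M = 186 kN-m = 186000000.0 N-mm
sigma = M * y / I = 186000000.0 * 115.5 / 314322970.5
= 68.35 MPa

68.35 MPa


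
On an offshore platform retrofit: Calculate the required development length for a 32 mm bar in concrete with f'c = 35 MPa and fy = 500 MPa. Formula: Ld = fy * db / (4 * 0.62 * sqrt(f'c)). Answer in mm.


Ld = (fy * db) / (4 * 0.62 * sqrt(f'c))
= (500 * 32) / (4 * 0.62 * sqrt(35))
= 16000 / 14.6719
= 1090.52 mm

1090.52 mm


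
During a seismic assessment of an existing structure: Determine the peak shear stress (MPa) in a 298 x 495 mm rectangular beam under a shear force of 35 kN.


A = b * h = 298 * 495 = 147510 mm^2
V = 35 kN = 35000.0 N
tau_max = 1.5 * V / A = 1.5 * 35000.0 / 147510
= 0.3559 MPa

0.3559 MPa


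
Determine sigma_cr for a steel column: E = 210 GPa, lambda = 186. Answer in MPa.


sigma_cr = pi^2 * E / lambda^2
= 9.8696 * 210000.0 / 186^2
= 9.8696 * 210000.0 / 34596
= 59.9091 MPa

59.9091 MPa


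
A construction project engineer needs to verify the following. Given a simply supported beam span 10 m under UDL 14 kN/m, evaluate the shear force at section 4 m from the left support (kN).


R_A = w * L / 2 = 14 * 10 / 2 = 70.0 kN
V(x) = R_A - w * x = 70.0 - 14 * 4
= 14.0 kN

14.0 kN


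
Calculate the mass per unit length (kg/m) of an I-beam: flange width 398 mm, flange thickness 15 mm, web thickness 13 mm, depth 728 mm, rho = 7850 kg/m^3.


A_flanges = 2 * 398 * 15 = 11940 mm^2
A_web = (728 - 2 * 15) * 13 = 9074 mm^2
A_total = 11940 + 9074 = 21014 mm^2 = 0.021014 m^2
Weight = rho * A = 7850 * 0.021014 = 164.9599 kg/m

164.9599 kg/m


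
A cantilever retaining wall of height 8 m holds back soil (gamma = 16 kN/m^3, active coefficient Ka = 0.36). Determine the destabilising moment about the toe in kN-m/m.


Pa = 0.5 * Ka * gamma * H^2
= 0.5 * 0.36 * 16 * 8^2
= 184.32 kN/m
Arm = H / 3 = 8 / 3 = 2.6667 m
Mo = Pa * arm = Pa * H / 3 = 184.32 * 8 / 3 = 491.52 kN-m/m

491.52 kN-m/m


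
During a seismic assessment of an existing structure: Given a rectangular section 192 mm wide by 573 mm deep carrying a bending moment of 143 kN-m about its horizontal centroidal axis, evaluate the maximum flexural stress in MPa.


I = b * h^3 / 12 = 192 * 573^3 / 12 = 3010120272.0 mm^4
y = h / 2 = 573 / 2 = 286.5 mm
M = 143 kN-m = 143000000.0 N-mm
sigma = M * y / I = 143000000.0 * 286.5 / 3010120272.0
= 13.61 MPa

13.61 MPa


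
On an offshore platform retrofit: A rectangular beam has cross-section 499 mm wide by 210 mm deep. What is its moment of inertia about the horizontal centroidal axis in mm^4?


I = b * h^3 / 12
= 499 * 210^3 / 12
= 499 * 9261000 / 12
= 385103250.0 mm^4

385103250.0 mm^4


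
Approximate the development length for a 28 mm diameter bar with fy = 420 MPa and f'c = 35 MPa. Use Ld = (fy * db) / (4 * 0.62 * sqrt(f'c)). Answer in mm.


Ld = (fy * db) / (4 * 0.62 * sqrt(f'c))
= (420 * 28) / (4 * 0.62 * sqrt(35))
= 11760 / 14.6719
= 801.53 mm

801.53 mm


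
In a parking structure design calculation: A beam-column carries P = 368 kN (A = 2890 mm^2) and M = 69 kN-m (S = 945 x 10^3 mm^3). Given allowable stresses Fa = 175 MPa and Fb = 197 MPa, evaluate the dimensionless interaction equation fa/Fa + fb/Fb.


f_a = P / A = 368000.0 / 2890 = 127.3356 MPa
f_b = M / S = 69000000.0 / 945000.0 = 73.0159 MPa
Ratio = f_a / Fa + f_b / Fb
= 127.3356 / 175 + 73.0159 / 197
= 1.0983 (dimensionless)

1.0983 (dimensionless)


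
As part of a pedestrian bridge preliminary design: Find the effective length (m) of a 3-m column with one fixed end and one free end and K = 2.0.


L_eff = K * L
= 2.0 * 3
= 6.0 m

6.0 m


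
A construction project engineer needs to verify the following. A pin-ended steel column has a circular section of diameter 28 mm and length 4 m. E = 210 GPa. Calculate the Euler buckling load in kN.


I = pi * d^4 / 64 = 30171.86 mm^4
L = 4000.0 mm
P_cr = pi^2 * E * I / L^2
= 9.8696 * 210000.0 * 30171.86 / 4000.0^2
= 3908.42 N = 3.9084 kN

3.9084 kN


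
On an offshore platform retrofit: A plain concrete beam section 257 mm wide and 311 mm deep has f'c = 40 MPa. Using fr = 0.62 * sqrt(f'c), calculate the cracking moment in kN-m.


fr = 0.62 * sqrt(40) = 0.62 * 6.3246 = 3.9212 MPa
I = 257 * 311^3 / 12 = 644218280.58 mm^4
y_t = 155.5 mm
M_cr = fr * I / y_t = 3.9212 * 644218280.58 / 155.5 N-mm
= 16.2452 kN-m

16.2452 kN-m


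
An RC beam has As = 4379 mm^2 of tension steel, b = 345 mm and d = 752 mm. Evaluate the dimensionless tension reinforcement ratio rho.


rho = As / (b * d)
= 4379 / (345 * 752)
= 4379 / 259440
= 0.016879 (dimensionless)

0.016879 (dimensionless)


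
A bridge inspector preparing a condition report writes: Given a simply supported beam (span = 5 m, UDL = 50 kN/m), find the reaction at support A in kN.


Total load = w * L = 50 * 5 = 250 kN
By symmetry, each reaction R = total / 2 = 250 / 2 = 125.0 kN

125.0 kN


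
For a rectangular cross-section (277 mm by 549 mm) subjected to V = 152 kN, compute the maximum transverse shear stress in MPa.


A = b * h = 277 * 549 = 152073 mm^2
V = 152 kN = 152000.0 N
tau_max = 1.5 * V / A = 1.5 * 152000.0 / 152073
= 1.4993 MPa

1.4993 MPa


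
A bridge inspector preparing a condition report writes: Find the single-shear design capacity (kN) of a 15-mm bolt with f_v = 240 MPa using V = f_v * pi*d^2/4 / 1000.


A = pi * d^2 / 4 = pi * 15^2 / 4 = 176.7146 mm^2
V = f_v * A / 1000 = 240 * 176.7146 / 1000
= 42.4115 kN

42.4115 kN


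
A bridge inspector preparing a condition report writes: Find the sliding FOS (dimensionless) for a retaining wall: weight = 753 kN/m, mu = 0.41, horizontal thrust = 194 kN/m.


Resisting force = mu * W = 0.41 * 753 = 308.73 kN/m
FOS = Resisting / Driving = 308.73 / 194
= 1.5914 (dimensionless)

1.5914 (dimensionless)


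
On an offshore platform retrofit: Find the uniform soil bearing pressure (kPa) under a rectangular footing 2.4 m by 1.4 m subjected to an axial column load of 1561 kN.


A = 2.4 * 1.4 = 3.36 m^2
q = P / A = 1561 / 3.36
= 464.5833 kPa

464.5833 kPa


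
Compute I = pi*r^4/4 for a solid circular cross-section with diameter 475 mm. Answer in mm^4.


r = d / 2 = 475 / 2 = 237.5 mm
I = pi * r^4 / 4 = pi * 237.5^4 / 4
= 2498873878.23 mm^4

2498873878.23 mm^4


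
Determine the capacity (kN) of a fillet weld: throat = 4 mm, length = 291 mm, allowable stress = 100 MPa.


Strength = throat * length * allowable stress
= 4 * 291 * 100 N
= 116400 N
= 116.4 kN

116.4 kN


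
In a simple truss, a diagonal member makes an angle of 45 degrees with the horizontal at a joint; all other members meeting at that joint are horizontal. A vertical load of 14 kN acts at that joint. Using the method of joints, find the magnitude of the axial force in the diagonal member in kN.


At the joint, only the diagonal has a vertical component, so vertical equilibrium gives:
F * sin(45) = 14
F = 14 / sin(45)
= 14 / 0.707107
= 19.8 kN

19.8 kN


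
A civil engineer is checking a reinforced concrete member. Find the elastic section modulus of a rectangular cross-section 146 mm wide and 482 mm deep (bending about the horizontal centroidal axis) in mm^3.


S = b * h^2 / 6
= 146 * 482^2 / 6
= 146 * 232324 / 6
= 5653217.33 mm^3

5653217.33 mm^3


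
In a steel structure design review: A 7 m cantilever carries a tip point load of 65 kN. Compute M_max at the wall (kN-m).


For a cantilever with a point load at the free end:
M_max = P * L = 65 * 7 = 455 kN-m

455 kN-m


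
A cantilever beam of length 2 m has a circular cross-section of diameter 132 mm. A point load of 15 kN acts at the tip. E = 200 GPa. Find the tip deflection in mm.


I = pi * d^4 / 64 = pi * 132^4 / 64 = 14902722.81 mm^4
L = 2000.0 mm, P = 15000.0 N, E = 200000.0 MPa
delta = P * L^3 / (3 * E * I)
= 15000.0 * 2000.0^3 / (3 * 200000.0 * 14902722.81)
= 13.4204 mm

13.4204 mm


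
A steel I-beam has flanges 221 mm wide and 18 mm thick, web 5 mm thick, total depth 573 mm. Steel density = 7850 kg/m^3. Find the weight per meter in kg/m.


A_flanges = 2 * 221 * 18 = 7956 mm^2
A_web = (573 - 2 * 18) * 5 = 2685 mm^2
A_total = 7956 + 2685 = 10641 mm^2 = 0.010641 m^2
Weight = rho * A = 7850 * 0.010641 = 83.5319 kg/m

83.5319 kg/m


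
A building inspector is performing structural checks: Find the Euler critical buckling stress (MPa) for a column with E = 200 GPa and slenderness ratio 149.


sigma_cr = pi^2 * E / lambda^2
= 9.8696 * 200000.0 / 149^2
= 9.8696 * 200000.0 / 22201
= 88.9113 MPa

88.9113 MPa


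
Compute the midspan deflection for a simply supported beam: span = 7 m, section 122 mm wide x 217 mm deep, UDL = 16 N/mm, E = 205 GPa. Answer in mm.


I = 122 * 217^3 / 12 = 103886182.17 mm^4
L = 7000.0 mm, w = 16 N/mm, E = 205000.0 MPa
delta = 5 * w * L^4 / (384 * E * I)
= 5 * 16 * 7000.0^4 / (384 * 205000.0 * 103886182.17)
= 23.4876 mm

23.4876 mm


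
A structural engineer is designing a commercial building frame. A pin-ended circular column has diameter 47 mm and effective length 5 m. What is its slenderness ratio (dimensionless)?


Radius of gyration r = d / 4 = 47 / 4 = 11.75 mm
L_eff = 5000.0 mm
Slenderness ratio = L / r = 5000.0 / 11.75 = 425.53 (dimensionless)

425.53 (dimensionless)


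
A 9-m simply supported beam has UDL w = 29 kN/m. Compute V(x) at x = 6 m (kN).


R_A = w * L / 2 = 29 * 9 / 2 = 130.5 kN
V(x) = R_A - w * x = 130.5 - 29 * 6
= -43.5 kN

-43.5 kN


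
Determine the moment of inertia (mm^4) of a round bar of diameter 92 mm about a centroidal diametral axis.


r = d / 2 = 92 / 2 = 46.0 mm
I = pi * r^4 / 4 = pi * 46.0^4 / 4
= 3516585.72 mm^4

3516585.72 mm^4


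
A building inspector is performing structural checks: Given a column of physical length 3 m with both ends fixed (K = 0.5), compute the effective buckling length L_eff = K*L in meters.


L_eff = K * L
= 0.5 * 3
= 1.5 m

1.5 m


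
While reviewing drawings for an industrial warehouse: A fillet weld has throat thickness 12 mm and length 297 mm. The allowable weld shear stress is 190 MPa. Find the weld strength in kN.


Strength = throat * length * allowable stress
= 12 * 297 * 190 N
= 677160 N
= 677.16 kN

677.16 kN


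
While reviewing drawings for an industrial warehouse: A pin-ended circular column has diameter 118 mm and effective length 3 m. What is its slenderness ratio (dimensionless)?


Radius of gyration r = d / 4 = 118 / 4 = 29.5 mm
L_eff = 3000.0 mm
Slenderness ratio = L / r = 3000.0 / 29.5 = 101.69 (dimensionless)

101.69 (dimensionless)


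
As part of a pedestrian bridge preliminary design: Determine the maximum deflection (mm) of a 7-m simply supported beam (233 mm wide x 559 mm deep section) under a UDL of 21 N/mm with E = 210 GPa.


I = 233 * 559^3 / 12 = 3391642733.92 mm^4
L = 7000.0 mm, w = 21 N/mm, E = 210000.0 MPa
delta = 5 * w * L^4 / (384 * E * I)
= 5 * 21 * 7000.0^4 / (384 * 210000.0 * 3391642733.92)
= 0.9218 mm

0.9218 mm


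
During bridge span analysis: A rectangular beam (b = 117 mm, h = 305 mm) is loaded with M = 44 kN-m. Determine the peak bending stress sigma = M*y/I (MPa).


I = b * h^3 / 12 = 117 * 305^3 / 12 = 276633093.75 mm^4
y = h / 2 = 305 / 2 = 152.5 mm
M = 44 kN-m = 44000000.0 N-mm
sigma = M * y / I = 44000000.0 * 152.5 / 276633093.75
= 24.26 MPa

24.26 MPa


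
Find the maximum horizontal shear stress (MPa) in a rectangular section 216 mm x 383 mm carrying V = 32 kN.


A = b * h = 216 * 383 = 82728 mm^2
V = 32 kN = 32000.0 N
tau_max = 1.5 * V / A = 1.5 * 32000.0 / 82728
= 0.5802 MPa

0.5802 MPa


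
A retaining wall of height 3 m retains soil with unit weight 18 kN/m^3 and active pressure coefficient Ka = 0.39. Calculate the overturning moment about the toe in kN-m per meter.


Pa = 0.5 * Ka * gamma * H^2
= 0.5 * 0.39 * 18 * 3^2
= 31.59 kN/m
Arm = H / 3 = 3 / 3 = 1.0 m
Mo = Pa * arm = Pa * H / 3 = 31.59 * 3 / 3 = 31.59 kN-m/m

31.59 kN-m/m


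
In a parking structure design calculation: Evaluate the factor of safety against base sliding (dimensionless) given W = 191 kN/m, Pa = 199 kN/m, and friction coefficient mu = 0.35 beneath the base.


Resisting force = mu * W = 0.35 * 191 = 66.85 kN/m
FOS = Resisting / Driving = 66.85 / 199
= 0.3359 (dimensionless)

0.3359 (dimensionless)


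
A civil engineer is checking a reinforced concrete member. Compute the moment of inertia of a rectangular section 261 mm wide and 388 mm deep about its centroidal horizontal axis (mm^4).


I = b * h^3 / 12
= 261 * 388^3 / 12
= 261 * 58411072 / 12
= 1270440816.0 mm^4

1270440816.0 mm^4


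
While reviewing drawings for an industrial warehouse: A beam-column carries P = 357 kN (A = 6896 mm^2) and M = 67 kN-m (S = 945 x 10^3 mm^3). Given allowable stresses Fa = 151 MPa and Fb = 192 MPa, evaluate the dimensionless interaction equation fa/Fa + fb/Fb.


f_a = P / A = 357000.0 / 6896 = 51.7691 MPa
f_b = M / S = 67000000.0 / 945000.0 = 70.8995 MPa
Ratio = f_a / Fa + f_b / Fb
= 51.7691 / 151 + 70.8995 / 192
= 0.7121 (dimensionless)

0.7121 (dimensionless)


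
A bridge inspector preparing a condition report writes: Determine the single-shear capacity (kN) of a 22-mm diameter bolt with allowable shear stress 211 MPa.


A = pi * d^2 / 4 = pi * 22^2 / 4 = 380.1327 mm^2
V = f_v * A / 1000 = 211 * 380.1327 / 1000
= 80.208 kN

80.208 kN


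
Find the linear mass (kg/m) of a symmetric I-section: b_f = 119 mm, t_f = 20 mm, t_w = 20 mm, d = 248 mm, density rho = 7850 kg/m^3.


A_flanges = 2 * 119 * 20 = 4760 mm^2
A_web = (248 - 2 * 20) * 20 = 4160 mm^2
A_total = 4760 + 4160 = 8920 mm^2 = 0.008920 m^2
Weight = rho * A = 7850 * 0.008920 = 70.022 kg/m

70.022 kg/m


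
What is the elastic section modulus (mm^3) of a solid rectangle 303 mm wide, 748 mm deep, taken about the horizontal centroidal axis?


S = b * h^2 / 6
= 303 * 748^2 / 6
= 303 * 559504 / 6
= 28254952.0 mm^3

28254952.0 mm^3


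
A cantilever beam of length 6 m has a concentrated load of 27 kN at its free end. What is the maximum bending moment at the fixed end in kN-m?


For a cantilever with a point load at the free end:
M_max = P * L = 27 * 6 = 162 kN-m

162 kN-m


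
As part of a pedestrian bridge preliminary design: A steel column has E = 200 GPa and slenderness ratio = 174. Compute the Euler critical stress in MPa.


sigma_cr = pi^2 * E / lambda^2
= 9.8696 * 200000.0 / 174^2
= 9.8696 * 200000.0 / 30276
= 65.1975 MPa

65.1975 MPa


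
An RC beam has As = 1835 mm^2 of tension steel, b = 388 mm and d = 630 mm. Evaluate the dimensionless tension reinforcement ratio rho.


rho = As / (b * d)
= 1835 / (388 * 630)
= 1835 / 244440
= 0.007507 (dimensionless)

0.007507 (dimensionless)


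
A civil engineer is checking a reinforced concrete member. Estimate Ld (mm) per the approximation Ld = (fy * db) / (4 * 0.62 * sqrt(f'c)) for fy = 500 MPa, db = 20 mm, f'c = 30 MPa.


Ld = (fy * db) / (4 * 0.62 * sqrt(f'c))
= (500 * 20) / (4 * 0.62 * sqrt(30))
= 10000 / 13.5835
= 736.19 mm

736.19 mm


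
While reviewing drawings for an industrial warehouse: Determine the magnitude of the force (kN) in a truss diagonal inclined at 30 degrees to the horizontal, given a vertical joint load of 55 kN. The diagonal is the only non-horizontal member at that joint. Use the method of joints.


At the joint, only the diagonal has a vertical component, so vertical equilibrium gives:
F * sin(30) = 55
F = 55 / sin(30)
= 55 / 0.5
= 110.0 kN

110.0 kN


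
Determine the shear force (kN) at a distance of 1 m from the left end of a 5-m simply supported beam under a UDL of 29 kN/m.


R_A = w * L / 2 = 29 * 5 / 2 = 72.5 kN
V(x) = R_A - w * x = 72.5 - 29 * 1
= 43.5 kN

43.5 kN


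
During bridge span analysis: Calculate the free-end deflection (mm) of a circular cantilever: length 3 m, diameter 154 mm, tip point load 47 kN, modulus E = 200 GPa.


I = pi * d^4 / 64 = pi * 154^4 / 64 = 27609133.84 mm^4
L = 3000.0 mm, P = 47000.0 N, E = 200000.0 MPa
delta = P * L^3 / (3 * E * I)
= 47000.0 * 3000.0^3 / (3 * 200000.0 * 27609133.84)
= 76.6051 mm

76.6051 mm


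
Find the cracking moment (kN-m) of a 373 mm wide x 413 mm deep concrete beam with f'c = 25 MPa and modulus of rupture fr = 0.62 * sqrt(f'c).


fr = 0.62 * sqrt(25) = 0.62 * 5.0 = 3.1 MPa
I = 373 * 413^3 / 12 = 2189665323.42 mm^4
y_t = 206.5 mm
M_cr = fr * I / y_t = 3.1 * 2189665323.42 / 206.5 N-mm
= 32.8715 kN-m

32.8715 kN-m


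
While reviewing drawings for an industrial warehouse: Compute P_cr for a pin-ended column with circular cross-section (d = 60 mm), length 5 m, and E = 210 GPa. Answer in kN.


I = pi * d^4 / 64 = 636172.51 mm^4
L = 5000.0 mm
P_cr = pi^2 * E * I / L^2
= 9.8696 * 210000.0 * 636172.51 / 5000.0^2
= 52741.68 N = 52.7417 kN

52.7417 kN


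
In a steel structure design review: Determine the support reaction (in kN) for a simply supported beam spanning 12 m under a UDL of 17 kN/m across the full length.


Total load = w * L = 17 * 12 = 204 kN
By symmetry, each reaction R = total / 2 = 204 / 2 = 102.0 kN

102.0 kN


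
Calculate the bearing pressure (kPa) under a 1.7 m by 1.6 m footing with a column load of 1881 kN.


A = 1.7 * 1.6 = 2.72 m^2
q = P / A = 1881 / 2.72
= 691.5441 kPa

691.5441 kPa


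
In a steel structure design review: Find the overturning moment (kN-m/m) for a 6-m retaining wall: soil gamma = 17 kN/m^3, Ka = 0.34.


Pa = 0.5 * Ka * gamma * H^2
= 0.5 * 0.34 * 17 * 6^2
= 104.04 kN/m
Arm = H / 3 = 6 / 3 = 2.0 m
Mo = Pa * arm = Pa * H / 3 = 104.04 * 6 / 3 = 208.08 kN-m/m

208.08 kN-m/m


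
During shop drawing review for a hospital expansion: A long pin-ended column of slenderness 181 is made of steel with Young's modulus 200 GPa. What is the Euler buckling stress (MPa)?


sigma_cr = pi^2 * E / lambda^2
= 9.8696 * 200000.0 / 181^2
= 9.8696 * 200000.0 / 32761
= 60.2522 MPa

60.2522 MPa


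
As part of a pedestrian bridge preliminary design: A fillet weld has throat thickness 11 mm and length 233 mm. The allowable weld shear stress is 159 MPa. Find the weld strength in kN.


Strength = throat * length * allowable stress
= 11 * 233 * 159 N
= 407517 N
= 407.52 kN

407.52 kN


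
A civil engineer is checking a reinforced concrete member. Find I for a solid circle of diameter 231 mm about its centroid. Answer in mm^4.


r = d / 2 = 231 / 2 = 115.5 mm
I = pi * r^4 / 4 = pi * 115.5^4 / 4
= 139771240.06 mm^4

139771240.06 mm^4


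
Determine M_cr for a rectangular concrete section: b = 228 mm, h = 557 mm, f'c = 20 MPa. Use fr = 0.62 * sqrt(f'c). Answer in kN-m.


fr = 0.62 * sqrt(20) = 0.62 * 4.4721 = 2.7727 MPa
I = 228 * 557^3 / 12 = 3283365167.0 mm^4
y_t = 278.5 mm
M_cr = fr * I / y_t = 2.7727 * 3283365167.0 / 278.5 N-mm
= 32.6889 kN-m

32.6889 kN-m


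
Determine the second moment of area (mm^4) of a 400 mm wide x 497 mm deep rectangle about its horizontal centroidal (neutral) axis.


I = b * h^3 / 12
= 400 * 497^3 / 12
= 400 * 122763473 / 12
= 4092115766.67 mm^4

4092115766.67 mm^4


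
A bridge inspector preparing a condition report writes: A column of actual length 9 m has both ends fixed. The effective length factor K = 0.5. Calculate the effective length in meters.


L_eff = K * L
= 0.5 * 9
= 4.5 m

4.5 m


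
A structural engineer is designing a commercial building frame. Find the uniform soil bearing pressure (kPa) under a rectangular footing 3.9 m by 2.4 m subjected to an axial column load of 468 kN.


A = 3.9 * 2.4 = 9.36 m^2
q = P / A = 468 / 9.36
= 50.0 kPa

50.0 kPa


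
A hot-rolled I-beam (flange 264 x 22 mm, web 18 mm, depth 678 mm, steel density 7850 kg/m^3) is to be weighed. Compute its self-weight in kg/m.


A_flanges = 2 * 264 * 22 = 11616 mm^2
A_web = (678 - 2 * 22) * 18 = 11412 mm^2
A_total = 11616 + 11412 = 23028 mm^2 = 0.023028 m^2
Weight = rho * A = 7850 * 0.023028 = 180.7698 kg/m

180.7698 kg/m


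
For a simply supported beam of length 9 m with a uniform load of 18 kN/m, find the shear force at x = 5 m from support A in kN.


R_A = w * L / 2 = 18 * 9 / 2 = 81.0 kN
V(x) = R_A - w * x = 81.0 - 18 * 5
= -9.0 kN

-9.0 kN


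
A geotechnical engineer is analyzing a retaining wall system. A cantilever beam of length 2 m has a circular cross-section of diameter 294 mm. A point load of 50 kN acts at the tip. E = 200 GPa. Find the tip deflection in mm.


I = pi * d^4 / 64 = pi * 294^4 / 64 = 366740793.54 mm^4
L = 2000.0 mm, P = 50000.0 N, E = 200000.0 MPa
delta = P * L^3 / (3 * E * I)
= 50000.0 * 2000.0^3 / (3 * 200000.0 * 366740793.54)
= 1.8178 mm

1.8178 mm


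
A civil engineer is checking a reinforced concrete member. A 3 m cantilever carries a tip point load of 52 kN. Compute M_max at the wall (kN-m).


For a cantilever with a point load at the free end:
M_max = P * L = 52 * 3 = 156 kN-m

156 kN-m


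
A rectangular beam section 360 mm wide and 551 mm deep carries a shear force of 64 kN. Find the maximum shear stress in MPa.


A = b * h = 360 * 551 = 198360 mm^2
V = 64 kN = 64000.0 N
tau_max = 1.5 * V / A = 1.5 * 64000.0 / 198360
= 0.484 MPa

0.484 MPa


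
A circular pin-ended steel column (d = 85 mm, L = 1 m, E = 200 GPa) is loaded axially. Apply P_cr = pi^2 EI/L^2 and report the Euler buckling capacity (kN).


I = pi * d^4 / 64 = 2562392.19 mm^4
L = 1000.0 mm
P_cr = pi^2 * E * I / L^2
= 9.8696 * 200000.0 * 2562392.19 / 1000.0^2
= 5057959.44 N = 5057.9594 kN

5057.9594 kN


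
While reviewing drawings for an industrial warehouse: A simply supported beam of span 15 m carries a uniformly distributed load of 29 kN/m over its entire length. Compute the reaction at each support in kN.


Total load = w * L = 29 * 15 = 435 kN
By symmetry, each reaction R = total / 2 = 435 / 2 = 217.5 kN

217.5 kN


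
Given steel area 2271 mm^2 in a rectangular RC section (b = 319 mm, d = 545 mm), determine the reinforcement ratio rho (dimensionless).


rho = As / (b * d)
= 2271 / (319 * 545)
= 2271 / 173855
= 0.013063 (dimensionless)

0.013063 (dimensionless)


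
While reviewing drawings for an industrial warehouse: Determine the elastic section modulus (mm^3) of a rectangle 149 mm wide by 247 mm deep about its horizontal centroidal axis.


S = b * h^2 / 6
= 149 * 247^2 / 6
= 149 * 61009 / 6
= 1515056.83 mm^3

1515056.83 mm^3


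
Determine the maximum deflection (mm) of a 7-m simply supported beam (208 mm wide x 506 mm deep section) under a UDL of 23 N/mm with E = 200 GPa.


I = 208 * 506^3 / 12 = 2245606410.67 mm^4
L = 7000.0 mm, w = 23 N/mm, E = 200000.0 MPa
delta = 5 * w * L^4 / (384 * E * I)
= 5 * 23 * 7000.0^4 / (384 * 200000.0 * 2245606410.67)
= 1.601 mm

1.601 mm


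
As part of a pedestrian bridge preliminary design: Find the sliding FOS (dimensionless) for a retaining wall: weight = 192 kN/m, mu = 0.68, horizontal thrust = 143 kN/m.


Resisting force = mu * W = 0.68 * 192 = 130.56 kN/m
FOS = Resisting / Driving = 130.56 / 143
= 0.913 (dimensionless)

0.913 (dimensionless)


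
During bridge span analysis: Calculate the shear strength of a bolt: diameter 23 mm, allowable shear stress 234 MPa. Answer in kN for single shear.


A = pi * d^2 / 4 = pi * 23^2 / 4 = 415.4756 mm^2
V = f_v * A / 1000 = 234 * 415.4756 / 1000
= 97.2213 kN

97.2213 kN


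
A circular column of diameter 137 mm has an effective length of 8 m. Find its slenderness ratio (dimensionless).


Radius of gyration r = d / 4 = 137 / 4 = 34.25 mm
L_eff = 8000.0 mm
Slenderness ratio = L / r = 8000.0 / 34.25 = 233.58 (dimensionless)

233.58 (dimensionless)


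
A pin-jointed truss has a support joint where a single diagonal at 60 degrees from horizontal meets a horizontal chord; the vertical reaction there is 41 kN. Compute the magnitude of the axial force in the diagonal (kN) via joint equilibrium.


At the joint, only the diagonal has a vertical component, so vertical equilibrium gives:
F * sin(60) = 41
F = 41 / sin(60)
= 41 / 0.866025
= 47.34 kN

47.34 kN


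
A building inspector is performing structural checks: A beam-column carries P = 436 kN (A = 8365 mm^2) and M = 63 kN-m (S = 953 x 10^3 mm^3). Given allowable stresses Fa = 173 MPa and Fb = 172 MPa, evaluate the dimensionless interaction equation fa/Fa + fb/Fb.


f_a = P / A = 436000.0 / 8365 = 52.1219 MPa
f_b = M / S = 63000000.0 / 953000.0 = 66.107 MPa
Ratio = f_a / Fa + f_b / Fb
= 52.1219 / 173 + 66.107 / 172
= 0.6856 (dimensionless)

0.6856 (dimensionless)


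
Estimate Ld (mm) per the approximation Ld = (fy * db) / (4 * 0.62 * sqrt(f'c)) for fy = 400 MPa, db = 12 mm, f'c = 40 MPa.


Ld = (fy * db) / (4 * 0.62 * sqrt(f'c))
= (400 * 12) / (4 * 0.62 * sqrt(40))
= 4800 / 15.6849
= 306.03 mm

306.03 mm


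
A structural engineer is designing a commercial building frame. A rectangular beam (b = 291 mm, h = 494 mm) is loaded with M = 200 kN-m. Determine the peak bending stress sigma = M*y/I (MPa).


I = b * h^3 / 12 = 291 * 494^3 / 12 = 2923429262.0 mm^4
y = h / 2 = 494 / 2 = 247.0 mm
M = 200 kN-m = 200000000.0 N-mm
sigma = M * y / I = 200000000.0 * 247.0 / 2923429262.0
= 16.9 MPa

16.9 MPa


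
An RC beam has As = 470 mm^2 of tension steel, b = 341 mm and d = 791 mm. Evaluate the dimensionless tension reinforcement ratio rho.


rho = As / (b * d)
= 470 / (341 * 791)
= 470 / 269731
= 0.001742 (dimensionless)

0.001742 (dimensionless)


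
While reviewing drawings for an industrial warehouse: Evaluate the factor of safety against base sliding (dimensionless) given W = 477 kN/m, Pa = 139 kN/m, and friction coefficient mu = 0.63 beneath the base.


Resisting force = mu * W = 0.63 * 477 = 300.51 kN/m
FOS = Resisting / Driving = 300.51 / 139
= 2.1619 (dimensionless)

2.1619 (dimensionless)


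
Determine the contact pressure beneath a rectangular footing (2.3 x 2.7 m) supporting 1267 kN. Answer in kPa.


A = 2.3 * 2.7 = 6.21 m^2
q = P / A = 1267 / 6.21
= 204.0258 kPa

204.0258 kPa
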